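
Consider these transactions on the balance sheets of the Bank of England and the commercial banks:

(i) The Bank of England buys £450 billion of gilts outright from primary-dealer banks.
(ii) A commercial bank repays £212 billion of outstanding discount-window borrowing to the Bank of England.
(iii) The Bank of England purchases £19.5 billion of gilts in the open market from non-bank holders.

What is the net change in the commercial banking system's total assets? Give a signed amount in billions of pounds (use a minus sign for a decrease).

OMO purchase (from banks) £450 billion: just an asset swap on bank balance sheets → 0.
Discount-window repayment £212 billion: bank balance sheets shrink → −£212B.
Asset purchase (from non-banks) £19.5 billion: bank balance sheets expand → +£19.5B.
Net: 0 − 212 + 19.5 = -£192.5 billion.

-£192.5 billion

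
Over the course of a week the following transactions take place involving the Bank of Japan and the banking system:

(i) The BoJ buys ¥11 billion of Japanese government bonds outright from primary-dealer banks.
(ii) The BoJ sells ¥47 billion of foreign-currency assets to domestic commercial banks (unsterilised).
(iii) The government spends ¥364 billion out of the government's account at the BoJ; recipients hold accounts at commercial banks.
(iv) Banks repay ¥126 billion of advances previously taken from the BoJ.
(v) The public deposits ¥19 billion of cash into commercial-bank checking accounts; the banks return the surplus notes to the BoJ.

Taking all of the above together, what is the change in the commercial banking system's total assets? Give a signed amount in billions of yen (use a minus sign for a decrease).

BoJ balance sheet:
  Assets:      Securities +¥11B, Loans to banks −¥126B, Foreign assets −¥47B
  Liabilities: Bank reserves +¥221B, Currency in circulation −¥19B, Government deposits −¥364B
Commercial banking system:
  Assets:      Reserves at CB +¥221B, Securities −¥11B, Foreign assets +¥47B
  Liabilities: Checkable deposits +¥383B, Borrowings from CB −¥126B
Change in total bank assets = +¥257 billion.

+¥257 billion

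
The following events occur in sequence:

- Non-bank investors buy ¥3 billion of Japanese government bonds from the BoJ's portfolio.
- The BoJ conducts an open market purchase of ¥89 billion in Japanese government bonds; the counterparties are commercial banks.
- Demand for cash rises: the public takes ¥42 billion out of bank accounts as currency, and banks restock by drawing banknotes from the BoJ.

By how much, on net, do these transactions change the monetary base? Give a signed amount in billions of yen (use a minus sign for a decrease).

BoJ balance sheet:
  Assets:      Securities +¥86B
  Liabilities: Bank reserves +¥44B, Currency in circulation +¥42B
Commercial banking system:
  Assets:      Reserves at CB +¥44B, Securities −¥89B
  Liabilities: Checkable deposits −¥45B
Monetary base = currency + reserves: +¥42B + (+¥44B) = +¥86 billion.

+¥86 billion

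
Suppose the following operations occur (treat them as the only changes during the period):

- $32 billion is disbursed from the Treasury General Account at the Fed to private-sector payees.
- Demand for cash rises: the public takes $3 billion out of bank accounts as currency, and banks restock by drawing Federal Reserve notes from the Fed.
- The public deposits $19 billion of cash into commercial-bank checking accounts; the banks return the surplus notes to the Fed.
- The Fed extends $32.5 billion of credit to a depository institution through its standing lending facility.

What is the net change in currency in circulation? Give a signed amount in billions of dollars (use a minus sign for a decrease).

-$16 billion

Government spending $32 billion: no currency enters or leaves circulation → 0.
Currency withdrawal $3 billion: notes leave the central bank → +$3B.
Currency deposit $19 billion: notes return to the central bank → −$19B.
Discount-window loan $32.5 billion: no currency enters or leaves circulation → 0.
Net: 0 + 3 − 19 + 0 = -$16 billion.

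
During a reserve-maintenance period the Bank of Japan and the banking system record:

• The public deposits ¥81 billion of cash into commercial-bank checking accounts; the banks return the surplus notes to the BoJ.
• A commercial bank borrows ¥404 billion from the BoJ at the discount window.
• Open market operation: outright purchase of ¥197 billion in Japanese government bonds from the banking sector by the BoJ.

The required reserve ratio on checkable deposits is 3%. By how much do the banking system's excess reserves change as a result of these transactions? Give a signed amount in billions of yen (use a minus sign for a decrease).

+¥679.57 billion

Currency deposit ¥81 billion: reserves +¥81B, deposits +¥81B.
Discount-window loan ¥404 billion: reserves +¥404B, deposits 0.
OMO purchase (from banks) ¥197 billion: reserves +¥197B, deposits 0.
Totals: Δreserves = +¥682B, Δdeposits = +¥81B.
Δrequired reserves = 3% × +¥81B = +¥2.43B.
Δexcess reserves = Δreserves − Δrequired = +¥682B − (+¥2.43B) = +¥679.57 billion.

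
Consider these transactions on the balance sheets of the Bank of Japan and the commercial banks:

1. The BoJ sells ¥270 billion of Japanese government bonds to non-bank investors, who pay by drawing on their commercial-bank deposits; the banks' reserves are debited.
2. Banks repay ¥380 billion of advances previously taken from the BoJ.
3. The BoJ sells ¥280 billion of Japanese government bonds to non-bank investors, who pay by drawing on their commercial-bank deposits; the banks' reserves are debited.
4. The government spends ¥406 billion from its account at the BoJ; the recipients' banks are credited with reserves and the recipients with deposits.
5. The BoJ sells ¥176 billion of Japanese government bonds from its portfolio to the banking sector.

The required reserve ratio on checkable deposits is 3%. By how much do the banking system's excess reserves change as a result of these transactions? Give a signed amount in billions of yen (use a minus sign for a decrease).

Asset sale (to non-banks) ¥270 billion: reserves −¥270B, deposits −¥270B.
Discount-window repayment ¥380 billion: reserves −¥380B, deposits 0.
Asset sale (to non-banks) ¥280 billion: reserves −¥280B, deposits −¥280B.
Government spending ¥406 billion: reserves +¥406B, deposits +¥406B.
OMO sale (to banks) ¥176 billion: reserves −¥176B, deposits 0.
Totals: Δreserves = −¥700B, Δdeposits = −¥144B.
Δrequired reserves = 3% × −¥144B = −¥4.32B.
Δexcess reserves = Δreserves − Δrequired = −¥700B − (−¥4.32B) = -¥695.68 billion.

-¥695.68 billion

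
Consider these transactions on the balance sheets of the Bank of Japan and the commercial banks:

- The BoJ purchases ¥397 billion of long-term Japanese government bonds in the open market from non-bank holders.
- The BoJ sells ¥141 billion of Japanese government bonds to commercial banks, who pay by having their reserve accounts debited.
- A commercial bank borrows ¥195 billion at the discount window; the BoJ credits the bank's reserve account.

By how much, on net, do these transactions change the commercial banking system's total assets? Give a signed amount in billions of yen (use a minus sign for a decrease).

BoJ balance sheet:
  Assets:      Securities +¥256B, Loans to banks +¥195B
  Liabilities: Bank reserves +¥451B
Commercial banking system:
  Assets:      Reserves at CB +¥451B, Securities +¥141B
  Liabilities: Checkable deposits +¥397B, Borrowings from CB +¥195B
Change in total bank assets = +¥592 billion.

+¥592 billion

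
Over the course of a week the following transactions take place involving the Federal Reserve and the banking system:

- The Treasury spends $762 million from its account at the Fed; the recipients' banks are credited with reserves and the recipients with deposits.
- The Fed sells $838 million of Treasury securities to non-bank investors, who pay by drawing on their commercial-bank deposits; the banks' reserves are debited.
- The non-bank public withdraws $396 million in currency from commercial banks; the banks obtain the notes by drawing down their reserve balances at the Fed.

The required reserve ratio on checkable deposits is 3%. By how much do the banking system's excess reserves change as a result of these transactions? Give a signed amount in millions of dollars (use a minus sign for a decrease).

Government spending $762 million: reserves +$762M, deposits +$762M.
Asset sale (to non-banks) $838 million: reserves −$838M, deposits −$838M.
Currency withdrawal $396 million: reserves −$396M, deposits −$396M.
Totals: Δreserves = −$472M, Δdeposits = −$472M.
Δrequired reserves = 3% × −$472M = −$14.16M.
Δexcess reserves = Δreserves − Δrequired = −$472M − (−$14.16M) = -$457.84 million.

-$457.84 million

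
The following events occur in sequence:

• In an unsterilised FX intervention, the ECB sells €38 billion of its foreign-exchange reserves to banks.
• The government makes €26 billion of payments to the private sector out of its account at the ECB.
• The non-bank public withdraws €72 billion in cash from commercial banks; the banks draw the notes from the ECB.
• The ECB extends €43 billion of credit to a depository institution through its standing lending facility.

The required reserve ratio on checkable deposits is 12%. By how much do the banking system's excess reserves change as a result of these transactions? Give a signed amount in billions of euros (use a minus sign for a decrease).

-€35.48 billion

FX sale €38 billion: reserves −€38B, deposits 0.
Government spending €26 billion: reserves +€26B, deposits +€26B.
Currency withdrawal €72 billion: reserves −€72B, deposits −€72B.
Discount-window loan €43 billion: reserves +€43B, deposits 0.
Totals: Δreserves = −€41B, Δdeposits = −€46B.
Δrequired reserves = 12% × −€46B = −€5.52B.
Δexcess reserves = Δreserves − Δrequired = −€41B − (−€5.52B) = -€35.48 billion.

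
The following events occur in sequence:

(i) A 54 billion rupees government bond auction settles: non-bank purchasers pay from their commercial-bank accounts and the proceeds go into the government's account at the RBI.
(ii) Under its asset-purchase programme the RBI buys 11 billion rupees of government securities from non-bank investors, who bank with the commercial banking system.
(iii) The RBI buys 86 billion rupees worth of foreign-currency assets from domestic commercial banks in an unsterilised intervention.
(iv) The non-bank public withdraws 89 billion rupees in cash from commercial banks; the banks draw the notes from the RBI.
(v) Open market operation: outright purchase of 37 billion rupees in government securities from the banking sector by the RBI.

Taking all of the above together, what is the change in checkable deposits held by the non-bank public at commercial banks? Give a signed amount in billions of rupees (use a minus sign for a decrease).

Government account inflow 54 billion rupees: non-bank counterparties' bank balances fall → −54B.
Asset purchase (from non-banks) 11 billion rupees: non-bank counterparties' bank balances rise → +11B.
FX purchase 86 billion rupees: the counterparty is a bank, so public deposits are unchanged → 0.
Currency withdrawal 89 billion rupees: non-bank counterparties' bank balances fall → −89B.
OMO purchase (from banks) 37 billion rupees: the counterparty is a bank, so public deposits are unchanged → 0.
Net: −54 + 11 + 0 − 89 + 0 = -132 billion.

-132 billion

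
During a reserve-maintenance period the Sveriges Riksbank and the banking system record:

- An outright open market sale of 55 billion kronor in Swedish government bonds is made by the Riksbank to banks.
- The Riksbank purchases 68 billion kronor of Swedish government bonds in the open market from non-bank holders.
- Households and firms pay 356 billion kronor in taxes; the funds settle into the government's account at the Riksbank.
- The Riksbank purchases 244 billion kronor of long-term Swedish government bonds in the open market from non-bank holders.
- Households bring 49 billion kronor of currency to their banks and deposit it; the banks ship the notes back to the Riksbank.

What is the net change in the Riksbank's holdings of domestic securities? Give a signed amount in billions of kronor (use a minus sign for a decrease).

Riksbank balance sheet:
  Assets:      Securities +257B
  Liabilities: Bank reserves −50B, Currency in circulation −49B, Government deposits +356B
Commercial banking system:
  Assets:      Reserves at CB −50B, Securities +55B
  Liabilities: Checkable deposits +5B
So the change in the Riksbank's holdings of domestic securities is +257 billion.

+257 billion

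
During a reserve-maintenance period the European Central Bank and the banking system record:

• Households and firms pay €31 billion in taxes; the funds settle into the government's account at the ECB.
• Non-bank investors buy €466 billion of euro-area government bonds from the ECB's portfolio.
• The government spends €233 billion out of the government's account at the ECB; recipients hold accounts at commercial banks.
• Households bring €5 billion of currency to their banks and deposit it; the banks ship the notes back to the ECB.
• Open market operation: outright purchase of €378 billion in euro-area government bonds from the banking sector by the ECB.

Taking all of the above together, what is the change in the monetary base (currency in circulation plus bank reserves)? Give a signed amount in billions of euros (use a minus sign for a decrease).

ECB balance sheet:
  Assets:      Securities −€88B
  Liabilities: Bank reserves +€119B, Currency in circulation −€5B, Government deposits −€202B
Commercial banking system:
  Assets:      Reserves at CB +€119B, Securities −€378B
  Liabilities: Checkable deposits −€259B
Monetary base = currency + reserves: −€5B + (+€119B) = +€114 billion.

+€114 billion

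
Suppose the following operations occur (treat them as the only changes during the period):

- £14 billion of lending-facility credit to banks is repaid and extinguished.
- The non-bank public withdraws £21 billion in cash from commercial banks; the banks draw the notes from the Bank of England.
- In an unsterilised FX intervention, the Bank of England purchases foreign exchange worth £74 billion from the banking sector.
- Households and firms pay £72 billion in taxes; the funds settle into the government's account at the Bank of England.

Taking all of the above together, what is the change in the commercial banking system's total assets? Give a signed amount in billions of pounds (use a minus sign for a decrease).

-£107 billion

Bank of England balance sheet:
  Assets:      Loans to banks −£14B, Foreign assets +£74B
  Liabilities: Bank reserves −£33B, Currency in circulation +£21B, Government deposits +£72B
Commercial banking system:
  Assets:      Reserves at CB −£33B, Foreign assets −£74B
  Liabilities: Checkable deposits −£93B, Borrowings from CB −£14B
Change in total bank assets = -£107 billion.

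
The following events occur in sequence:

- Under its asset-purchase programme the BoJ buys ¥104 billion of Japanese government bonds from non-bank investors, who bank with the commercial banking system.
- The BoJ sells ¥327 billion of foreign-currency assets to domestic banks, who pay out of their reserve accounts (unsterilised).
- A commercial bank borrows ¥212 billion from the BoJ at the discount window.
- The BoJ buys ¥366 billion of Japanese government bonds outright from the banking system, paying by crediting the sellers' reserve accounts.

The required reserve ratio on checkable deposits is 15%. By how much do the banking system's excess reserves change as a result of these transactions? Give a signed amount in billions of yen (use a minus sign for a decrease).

+¥339.4 billion

Asset purchase (from non-banks) ¥104 billion: reserves +¥104B, deposits +¥104B.
FX sale ¥327 billion: reserves −¥327B, deposits 0.
Discount-window loan ¥212 billion: reserves +¥212B, deposits 0.
OMO purchase (from banks) ¥366 billion: reserves +¥366B, deposits 0.
Totals: Δreserves = +¥355B, Δdeposits = +¥104B.
Δrequired reserves = 15% × +¥104B = +¥15.6B.
Δexcess reserves = Δreserves − Δrequired = +¥355B − (+¥15.6B) = +¥339.4 billion.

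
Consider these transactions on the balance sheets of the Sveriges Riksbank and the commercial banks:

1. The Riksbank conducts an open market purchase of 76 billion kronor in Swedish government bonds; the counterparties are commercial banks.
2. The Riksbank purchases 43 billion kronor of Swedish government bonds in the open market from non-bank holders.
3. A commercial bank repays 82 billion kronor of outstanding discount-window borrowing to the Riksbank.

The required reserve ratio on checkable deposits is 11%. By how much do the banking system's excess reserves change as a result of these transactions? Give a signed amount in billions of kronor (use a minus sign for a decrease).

OMO purchase (from banks) 76 billion kronor: reserves +76B, deposits 0.
Asset purchase (from non-banks) 43 billion kronor: reserves +43B, deposits +43B.
Discount-window repayment 82 billion kronor: reserves −82B, deposits 0.
Totals: Δreserves = +37B, Δdeposits = +43B.
Δrequired reserves = 11% × +43B = +4.73B.
Δexcess reserves = Δreserves − Δrequired = +37B − (+4.73B) = +32.27 billion.

+32.27 billion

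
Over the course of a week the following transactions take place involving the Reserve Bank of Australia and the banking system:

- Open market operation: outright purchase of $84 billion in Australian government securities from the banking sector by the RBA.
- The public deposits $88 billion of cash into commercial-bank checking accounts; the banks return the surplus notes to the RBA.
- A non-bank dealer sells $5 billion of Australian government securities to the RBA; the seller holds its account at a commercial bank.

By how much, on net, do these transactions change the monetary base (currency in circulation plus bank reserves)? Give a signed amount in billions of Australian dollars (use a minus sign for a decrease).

+$89 billion

OMO purchase (from banks) $84 billion: RBA balance sheet expands → +$84B.
Currency deposit $88 billion: just a shift between currency and reserves — both are base money → 0.
Asset purchase (from non-banks) $5 billion: RBA balance sheet expands → +$5B.
Net: 84 + 0 + 5 = +$89 billion.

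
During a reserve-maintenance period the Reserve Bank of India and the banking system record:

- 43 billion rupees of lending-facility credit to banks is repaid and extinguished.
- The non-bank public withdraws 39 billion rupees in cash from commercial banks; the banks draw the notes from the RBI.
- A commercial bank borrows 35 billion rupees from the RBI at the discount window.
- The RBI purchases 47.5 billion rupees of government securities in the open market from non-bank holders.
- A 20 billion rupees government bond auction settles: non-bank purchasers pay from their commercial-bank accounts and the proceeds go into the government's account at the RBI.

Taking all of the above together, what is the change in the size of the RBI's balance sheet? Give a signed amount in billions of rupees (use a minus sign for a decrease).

+39.5 billion

RBI balance sheet:
  Assets:      Securities +47.5B, Loans to banks −8B
  Liabilities: Bank reserves −19.5B, Currency in circulation +39B, Government deposits +20B
Change in total RBI assets = +39.5 billion.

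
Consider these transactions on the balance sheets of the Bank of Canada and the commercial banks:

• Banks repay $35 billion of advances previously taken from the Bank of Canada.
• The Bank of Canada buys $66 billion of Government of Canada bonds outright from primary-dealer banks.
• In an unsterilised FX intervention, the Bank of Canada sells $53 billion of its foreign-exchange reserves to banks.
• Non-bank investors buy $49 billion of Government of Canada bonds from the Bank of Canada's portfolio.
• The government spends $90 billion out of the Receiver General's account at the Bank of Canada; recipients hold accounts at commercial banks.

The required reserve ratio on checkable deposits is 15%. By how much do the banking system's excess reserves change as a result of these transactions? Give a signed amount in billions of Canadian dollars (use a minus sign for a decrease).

Discount-window repayment $35 billion: reserves −$35B, deposits 0.
OMO purchase (from banks) $66 billion: reserves +$66B, deposits 0.
FX sale $53 billion: reserves −$53B, deposits 0.
Asset sale (to non-banks) $49 billion: reserves −$49B, deposits −$49B.
Government spending $90 billion: reserves +$90B, deposits +$90B.
Totals: Δreserves = +$19B, Δdeposits = +$41B.
Δrequired reserves = 15% × +$41B = +$6.15B.
Δexcess reserves = Δreserves − Δrequired = +$19B − (+$6.15B) = +$12.85 billion.

+$12.85 billion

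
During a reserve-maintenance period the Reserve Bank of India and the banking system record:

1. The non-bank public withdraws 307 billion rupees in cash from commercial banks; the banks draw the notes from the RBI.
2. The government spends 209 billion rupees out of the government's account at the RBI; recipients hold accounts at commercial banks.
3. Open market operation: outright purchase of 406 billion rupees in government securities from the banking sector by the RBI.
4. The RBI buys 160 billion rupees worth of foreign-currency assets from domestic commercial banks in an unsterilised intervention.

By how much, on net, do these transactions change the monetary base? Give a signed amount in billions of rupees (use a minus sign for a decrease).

Currency withdrawal 307 billion rupees: just a shift between currency and reserves — both are base money → 0.
Government spending 209 billion rupees: a non-base liability converts back to reserves → +209B.
OMO purchase (from banks) 406 billion rupees: RBI balance sheet expands → +406B.
FX purchase 160 billion rupees: RBI balance sheet expands → +160B.
Net: 0 + 209 + 406 + 160 = +775 billion.

+775 billion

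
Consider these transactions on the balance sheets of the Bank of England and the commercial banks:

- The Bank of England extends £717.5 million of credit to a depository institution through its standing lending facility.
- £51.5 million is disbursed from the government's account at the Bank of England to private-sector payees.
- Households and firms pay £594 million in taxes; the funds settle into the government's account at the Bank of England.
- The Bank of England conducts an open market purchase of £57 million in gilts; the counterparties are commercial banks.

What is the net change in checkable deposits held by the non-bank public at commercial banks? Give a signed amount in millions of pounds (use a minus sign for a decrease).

-£542.5 million

Bank of England balance sheet:
  Assets:      Securities +£57M, Loans to banks +£717.5M
  Liabilities: Bank reserves +£232M, Government deposits +£542.5M
Commercial banking system:
  Assets:      Reserves at CB +£232M, Securities −£57M
  Liabilities: Checkable deposits −£542.5M, Borrowings from CB +£717.5M
So the change in checkable deposits held by the non-bank public at commercial banks is -£542.5 million.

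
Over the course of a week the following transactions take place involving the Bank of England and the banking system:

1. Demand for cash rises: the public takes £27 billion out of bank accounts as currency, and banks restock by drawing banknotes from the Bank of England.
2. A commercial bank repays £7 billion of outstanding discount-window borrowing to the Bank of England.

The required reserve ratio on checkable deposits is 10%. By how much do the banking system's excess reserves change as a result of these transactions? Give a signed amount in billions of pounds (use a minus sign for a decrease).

Currency withdrawal £27 billion: reserves −£27B, deposits −£27B.
Discount-window repayment £7 billion: reserves −£7B, deposits 0.
Totals: Δreserves = −£34B, Δdeposits = −£27B.
Δrequired reserves = 10% × −£27B = −£2.7B.
Δexcess reserves = Δreserves − Δrequired = −£34B − (−£2.7B) = -£31.3 billion.

-£31.3 billion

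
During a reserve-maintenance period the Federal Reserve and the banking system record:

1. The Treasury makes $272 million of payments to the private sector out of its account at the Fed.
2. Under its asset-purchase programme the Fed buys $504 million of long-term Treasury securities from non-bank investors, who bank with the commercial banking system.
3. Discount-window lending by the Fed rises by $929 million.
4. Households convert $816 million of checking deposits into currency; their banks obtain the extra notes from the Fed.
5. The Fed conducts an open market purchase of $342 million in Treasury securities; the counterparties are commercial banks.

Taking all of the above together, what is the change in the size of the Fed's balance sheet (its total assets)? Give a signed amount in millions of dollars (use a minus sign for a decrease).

Government spending $272 million: only the composition of liabilities changes → 0.
Asset purchase (from non-banks) $504 million: a Fed asset is acquired → +$504M.
Discount-window loan $929 million: a Fed asset is acquired → +$929M.
Currency withdrawal $816 million: only the composition of liabilities changes → 0.
OMO purchase (from banks) $342 million: a Fed asset is acquired → +$342M.
Net: 0 + 504 + 929 + 0 + 342 = +$1775 million.

+$1775 million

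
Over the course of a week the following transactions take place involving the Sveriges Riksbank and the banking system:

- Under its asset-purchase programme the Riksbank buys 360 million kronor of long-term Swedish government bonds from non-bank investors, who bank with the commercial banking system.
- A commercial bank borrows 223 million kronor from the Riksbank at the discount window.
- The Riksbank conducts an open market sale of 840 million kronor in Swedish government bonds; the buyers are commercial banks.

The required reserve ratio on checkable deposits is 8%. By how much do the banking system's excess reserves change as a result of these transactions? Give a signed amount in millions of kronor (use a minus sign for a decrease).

-285.8 million

Asset purchase (from non-banks) 360 million kronor: reserves +360M, deposits +360M.
Discount-window loan 223 million kronor: reserves +223M, deposits 0.
OMO sale (to banks) 840 million kronor: reserves −840M, deposits 0.
Totals: Δreserves = −257M, Δdeposits = +360M.
Δrequired reserves = 8% × +360M = +28.8M.
Δexcess reserves = Δreserves − Δrequired = −257M − (+28.8M) = -285.8 million.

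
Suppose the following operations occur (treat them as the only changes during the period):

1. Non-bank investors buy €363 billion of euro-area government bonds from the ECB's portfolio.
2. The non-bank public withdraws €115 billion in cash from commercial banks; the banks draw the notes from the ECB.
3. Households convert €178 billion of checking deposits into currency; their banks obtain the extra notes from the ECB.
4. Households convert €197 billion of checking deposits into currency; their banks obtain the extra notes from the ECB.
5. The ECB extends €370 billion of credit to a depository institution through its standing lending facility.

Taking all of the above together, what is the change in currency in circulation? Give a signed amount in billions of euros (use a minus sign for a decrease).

Asset sale (to non-banks) €363 billion: no currency enters or leaves circulation → 0.
Currency withdrawal €115 billion: notes leave the central bank → +€115B.
Currency withdrawal €178 billion: notes leave the central bank → +€178B.
Currency withdrawal €197 billion: notes leave the central bank → +€197B.
Discount-window loan €370 billion: no currency enters or leaves circulation → 0.
Net: 0 + 115 + 178 + 197 + 0 = +€490 billion.

+€490 billion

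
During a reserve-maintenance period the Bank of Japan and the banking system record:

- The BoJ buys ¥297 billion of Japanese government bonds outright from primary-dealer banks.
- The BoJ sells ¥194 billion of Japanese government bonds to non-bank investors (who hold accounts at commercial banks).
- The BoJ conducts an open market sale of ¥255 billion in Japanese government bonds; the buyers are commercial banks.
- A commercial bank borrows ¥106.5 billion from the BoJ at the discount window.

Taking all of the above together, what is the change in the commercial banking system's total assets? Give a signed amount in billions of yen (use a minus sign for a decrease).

OMO purchase (from banks) ¥297 billion: just an asset swap on bank balance sheets → 0.
Asset sale (to non-banks) ¥194 billion: bank balance sheets shrink → −¥194B.
OMO sale (to banks) ¥255 billion: just an asset swap on bank balance sheets → 0.
Discount-window loan ¥106.5 billion: bank balance sheets expand → +¥106.5B.
Net: 0 − 194 + 0 + 106.5 = -¥87.5 billion.

-¥87.5 billion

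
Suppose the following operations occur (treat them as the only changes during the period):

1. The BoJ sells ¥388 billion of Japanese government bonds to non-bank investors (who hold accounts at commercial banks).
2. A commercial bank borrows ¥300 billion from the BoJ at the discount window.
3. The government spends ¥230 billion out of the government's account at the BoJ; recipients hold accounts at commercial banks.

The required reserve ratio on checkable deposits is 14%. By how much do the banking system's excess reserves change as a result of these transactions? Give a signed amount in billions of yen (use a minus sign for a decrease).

Asset sale (to non-banks) ¥388 billion: reserves −¥388B, deposits −¥388B.
Discount-window loan ¥300 billion: reserves +¥300B, deposits 0.
Government spending ¥230 billion: reserves +¥230B, deposits +¥230B.
Totals: Δreserves = +¥142B, Δdeposits = −¥158B.
Δrequired reserves = 14% × −¥158B = −¥22.12B.
Δexcess reserves = Δreserves − Δrequired = +¥142B − (−¥22.12B) = +¥164.12 billion.

+¥164.12 billion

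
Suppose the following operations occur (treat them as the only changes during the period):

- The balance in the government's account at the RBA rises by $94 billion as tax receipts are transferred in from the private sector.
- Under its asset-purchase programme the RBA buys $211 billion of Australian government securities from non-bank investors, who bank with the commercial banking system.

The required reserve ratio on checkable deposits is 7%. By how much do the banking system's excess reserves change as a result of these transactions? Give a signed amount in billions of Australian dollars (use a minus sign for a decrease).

Government account inflow $94 billion: reserves −$94B, deposits −$94B.
Asset purchase (from non-banks) $211 billion: reserves +$211B, deposits +$211B.
Totals: Δreserves = +$117B, Δdeposits = +$117B.
Δrequired reserves = 7% × +$117B = +$8.19B.
Δexcess reserves = Δreserves − Δrequired = +$117B − (+$8.19B) = +$108.81 billion.

+$108.81 billion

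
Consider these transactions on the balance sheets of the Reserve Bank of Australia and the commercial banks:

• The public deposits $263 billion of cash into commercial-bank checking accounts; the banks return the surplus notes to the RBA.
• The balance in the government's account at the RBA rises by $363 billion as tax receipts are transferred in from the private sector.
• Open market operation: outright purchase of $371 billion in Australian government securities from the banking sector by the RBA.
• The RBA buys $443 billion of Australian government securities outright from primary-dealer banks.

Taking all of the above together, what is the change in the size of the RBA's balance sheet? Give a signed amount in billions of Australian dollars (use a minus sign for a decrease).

+$814 billion

RBA balance sheet:
  Assets:      Securities +$814B
  Liabilities: Bank reserves +$714B, Currency in circulation −$263B, Government deposits +$363B
Commercial banking system:
  Assets:      Reserves at CB +$714B, Securities −$814B
  Liabilities: Checkable deposits −$100B
Change in total RBA assets = +$814 billion.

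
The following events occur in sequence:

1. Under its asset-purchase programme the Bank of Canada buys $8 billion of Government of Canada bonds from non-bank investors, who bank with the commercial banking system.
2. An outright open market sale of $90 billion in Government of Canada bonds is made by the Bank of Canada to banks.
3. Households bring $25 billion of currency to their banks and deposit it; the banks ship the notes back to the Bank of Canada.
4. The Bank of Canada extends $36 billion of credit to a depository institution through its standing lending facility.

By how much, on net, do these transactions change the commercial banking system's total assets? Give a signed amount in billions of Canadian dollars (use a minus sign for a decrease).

Bank of Canada balance sheet:
  Assets:      Securities −$82B, Loans to banks +$36B
  Liabilities: Bank reserves −$21B, Currency in circulation −$25B
Commercial banking system:
  Assets:      Reserves at CB −$21B, Securities +$90B
  Liabilities: Checkable deposits +$33B, Borrowings from CB +$36B
Change in total bank assets = +$69 billion.

+$69 billion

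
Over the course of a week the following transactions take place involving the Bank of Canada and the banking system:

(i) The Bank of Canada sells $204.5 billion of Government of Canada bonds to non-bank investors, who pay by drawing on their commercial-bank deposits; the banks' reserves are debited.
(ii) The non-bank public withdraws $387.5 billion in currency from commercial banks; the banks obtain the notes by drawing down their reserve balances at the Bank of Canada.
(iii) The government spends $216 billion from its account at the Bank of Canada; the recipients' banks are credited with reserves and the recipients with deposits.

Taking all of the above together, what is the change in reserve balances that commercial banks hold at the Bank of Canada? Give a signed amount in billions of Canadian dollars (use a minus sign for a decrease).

Asset sale (to non-banks) $204.5 billion: the non-bank buyers' banks settle from reserves → −$204.5B.
Currency withdrawal $387.5 billion: banks swap reserves for currency → −$387.5B.
Government spending $216 billion: government payments flow into bank reserve accounts → +$216B.
Net: −204.5 − 387.5 + 216 = -$376 billion.

-$376 billion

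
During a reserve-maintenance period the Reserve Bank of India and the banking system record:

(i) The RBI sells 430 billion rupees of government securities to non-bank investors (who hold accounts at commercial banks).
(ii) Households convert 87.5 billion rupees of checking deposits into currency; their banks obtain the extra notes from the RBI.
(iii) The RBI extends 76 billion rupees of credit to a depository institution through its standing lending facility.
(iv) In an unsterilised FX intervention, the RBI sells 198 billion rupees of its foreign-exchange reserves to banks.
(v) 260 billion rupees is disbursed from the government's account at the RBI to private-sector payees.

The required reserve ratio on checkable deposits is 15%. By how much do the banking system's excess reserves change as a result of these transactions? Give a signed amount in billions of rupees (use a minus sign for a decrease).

-340.875 billion

Asset sale (to non-banks) 430 billion rupees: reserves −430B, deposits −430B.
Currency withdrawal 87.5 billion rupees: reserves −87.5B, deposits −87.5B.
Discount-window loan 76 billion rupees: reserves +76B, deposits 0.
FX sale 198 billion rupees: reserves −198B, deposits 0.
Government spending 260 billion rupees: reserves +260B, deposits +260B.
Totals: Δreserves = −379.5B, Δdeposits = −257.5B.
Δrequired reserves = 15% × −257.5B = −38.625B.
Δexcess reserves = Δreserves − Δrequired = −379.5B − (−38.625B) = -340.875 billion.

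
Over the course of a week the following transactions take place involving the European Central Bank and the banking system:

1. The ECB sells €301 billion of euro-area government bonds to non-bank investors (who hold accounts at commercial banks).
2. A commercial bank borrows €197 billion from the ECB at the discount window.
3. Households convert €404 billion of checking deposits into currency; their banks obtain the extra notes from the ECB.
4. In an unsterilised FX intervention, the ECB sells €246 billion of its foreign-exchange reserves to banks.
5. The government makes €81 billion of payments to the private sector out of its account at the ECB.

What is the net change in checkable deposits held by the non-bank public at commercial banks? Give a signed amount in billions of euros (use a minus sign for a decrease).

-€624 billion

ECB balance sheet:
  Assets:      Securities −€301B, Loans to banks +€197B, Foreign assets −€246B
  Liabilities: Bank reserves −€673B, Currency in circulation +€404B, Government deposits −€81B
Commercial banking system:
  Assets:      Reserves at CB −€673B, Foreign assets +€246B
  Liabilities: Checkable deposits −€624B, Borrowings from CB +€197B
So the change in checkable deposits held by the non-bank public at commercial banks is -€624 billion.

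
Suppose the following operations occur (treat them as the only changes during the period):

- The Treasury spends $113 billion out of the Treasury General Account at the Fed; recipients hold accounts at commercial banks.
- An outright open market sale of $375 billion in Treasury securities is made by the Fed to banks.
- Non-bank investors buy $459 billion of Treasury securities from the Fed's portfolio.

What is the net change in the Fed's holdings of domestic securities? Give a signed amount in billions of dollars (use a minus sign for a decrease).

-$834 billion

Fed balance sheet:
  Assets:      Securities −$834B
  Liabilities: Bank reserves −$721B, Government deposits −$113B
Commercial banking system:
  Assets:      Reserves at CB −$721B, Securities +$375B
  Liabilities: Checkable deposits −$346B
So the change in the Fed's holdings of domestic securities is -$834 billion.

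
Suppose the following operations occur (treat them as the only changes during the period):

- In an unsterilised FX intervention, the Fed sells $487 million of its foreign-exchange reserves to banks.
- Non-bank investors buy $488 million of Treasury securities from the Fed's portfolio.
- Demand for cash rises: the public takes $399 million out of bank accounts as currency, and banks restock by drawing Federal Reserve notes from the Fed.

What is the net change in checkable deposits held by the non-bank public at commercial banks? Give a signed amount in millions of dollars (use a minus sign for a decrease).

FX sale $487 million: the counterparty is a bank, so public deposits are unchanged → 0.
Asset sale (to non-banks) $488 million: non-bank counterparties' bank balances fall → −$488M.
Currency withdrawal $399 million: non-bank counterparties' bank balances fall → −$399M.
Net: 0 − 488 − 399 = -$887 million.

-$887 million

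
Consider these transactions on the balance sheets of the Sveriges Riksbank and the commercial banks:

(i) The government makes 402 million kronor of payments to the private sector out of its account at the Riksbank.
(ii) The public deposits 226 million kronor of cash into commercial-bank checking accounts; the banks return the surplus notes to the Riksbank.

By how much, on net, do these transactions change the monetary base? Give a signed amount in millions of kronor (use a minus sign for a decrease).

Government spending 402 million kronor: a non-base liability converts back to reserves → +402M.
Currency deposit 226 million kronor: just a shift between currency and reserves — both are base money → 0.
Net: 402 + 0 = +402 million.

+402 million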